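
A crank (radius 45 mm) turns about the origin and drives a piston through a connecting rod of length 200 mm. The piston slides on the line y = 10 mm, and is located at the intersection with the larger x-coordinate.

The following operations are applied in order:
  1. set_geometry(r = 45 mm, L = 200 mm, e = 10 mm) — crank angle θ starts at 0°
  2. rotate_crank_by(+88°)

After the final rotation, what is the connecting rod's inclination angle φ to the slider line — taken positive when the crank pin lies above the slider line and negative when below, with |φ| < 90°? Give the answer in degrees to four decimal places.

set_geometry: r = 45 mm, L = 200 mm, e = 10 mm; θ ← 0°
rotate_crank_by(+88°): θ ← 0° +88° = 88°
crank pin P = (r cos θ, r sin θ) = (1.570477, 44.972587)
h = r sin θ − e = 44.972587 − 10 = 34.972587
sin φ = h / L = 34.972587 / 200 = 0.17486294
φ = arcsin(0.17486294) = 10.070682°

10.0707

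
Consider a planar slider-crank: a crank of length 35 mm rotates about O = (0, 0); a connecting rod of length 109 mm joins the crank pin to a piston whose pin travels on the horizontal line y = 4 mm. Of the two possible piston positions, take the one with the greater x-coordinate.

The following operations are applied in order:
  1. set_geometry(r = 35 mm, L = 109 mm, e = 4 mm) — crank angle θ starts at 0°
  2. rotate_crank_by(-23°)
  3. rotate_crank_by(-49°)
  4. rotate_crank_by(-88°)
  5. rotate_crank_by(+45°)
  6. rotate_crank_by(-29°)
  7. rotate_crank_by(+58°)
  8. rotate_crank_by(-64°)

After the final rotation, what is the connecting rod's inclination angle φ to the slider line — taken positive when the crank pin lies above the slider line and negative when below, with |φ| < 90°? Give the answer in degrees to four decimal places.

-11.3761

set_geometry: r = 35 mm, L = 109 mm, e = 4 mm; θ ← 0°
rotate_crank_by(-23°): θ ← 0° -23° = -23°
rotate_crank_by(-49°): θ ← -23° -49° = -72°
rotate_crank_by(-88°): θ ← -72° -88° = -160°
rotate_crank_by(+45°): θ ← -160° +45° = -115°
rotate_crank_by(-29°): θ ← -115° -29° = -144°
rotate_crank_by(+58°): θ ← -144° +58° = -86°
rotate_crank_by(-64°): θ ← -86° -64° = -150°
crank pin P = (r cos θ, r sin θ) = (-30.310889, -17.500000)
h = r sin θ − e = -17.500000 − 4 = -21.500000
sin φ = h / L = -21.500000 / 109 = -0.19724771
φ = arcsin(-0.19724771) = -11.376058°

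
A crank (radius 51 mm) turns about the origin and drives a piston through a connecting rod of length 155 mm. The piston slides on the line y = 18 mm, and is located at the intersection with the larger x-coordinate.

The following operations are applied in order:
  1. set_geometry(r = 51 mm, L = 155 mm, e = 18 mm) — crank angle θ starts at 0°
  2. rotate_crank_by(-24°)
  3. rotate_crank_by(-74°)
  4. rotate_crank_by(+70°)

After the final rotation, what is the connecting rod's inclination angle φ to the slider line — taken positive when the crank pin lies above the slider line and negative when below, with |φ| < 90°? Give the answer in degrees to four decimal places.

-15.7000

set_geometry: r = 51 mm, L = 155 mm, e = 18 mm; θ ← 0°
rotate_crank_by(-24°): θ ← 0° -24° = -24°
rotate_crank_by(-74°): θ ← -24° -74° = -98°
rotate_crank_by(+70°): θ ← -98° +70° = -28°
crank pin P = (r cos θ, r sin θ) = (45.030327, -23.943050)
h = r sin θ − e = -23.943050 − 18 = -41.943050
sin φ = h / L = -41.943050 / 155 = -0.27060032
φ = arcsin(-0.27060032) = -15.699993°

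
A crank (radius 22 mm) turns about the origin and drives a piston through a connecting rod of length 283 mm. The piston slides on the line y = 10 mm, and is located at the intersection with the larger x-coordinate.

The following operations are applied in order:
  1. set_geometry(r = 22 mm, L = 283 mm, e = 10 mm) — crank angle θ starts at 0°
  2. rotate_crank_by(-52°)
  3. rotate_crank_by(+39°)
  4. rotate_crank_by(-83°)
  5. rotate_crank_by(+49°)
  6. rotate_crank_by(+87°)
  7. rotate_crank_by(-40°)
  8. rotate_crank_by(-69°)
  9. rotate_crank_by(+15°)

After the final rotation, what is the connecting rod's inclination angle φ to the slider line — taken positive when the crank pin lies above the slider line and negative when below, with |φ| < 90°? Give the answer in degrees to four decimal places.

set_geometry: r = 22 mm, L = 283 mm, e = 10 mm; θ ← 0°
rotate_crank_by(-52°): θ ← 0° -52° = -52°
rotate_crank_by(+39°): θ ← -52° +39° = -13°
rotate_crank_by(-83°): θ ← -13° -83° = -96°
rotate_crank_by(+49°): θ ← -96° +49° = -47°
rotate_crank_by(+87°): θ ← -47° +87° = 40°
rotate_crank_by(-40°): θ ← 40° -40° = 0°
rotate_crank_by(-69°): θ ← 0° -69° = -69°
rotate_crank_by(+15°): θ ← -69° +15° = -54°
crank pin P = (r cos θ, r sin θ) = (12.931276, -17.798374)
h = r sin θ − e = -17.798374 − 10 = -27.798374
sin φ = h / L = -27.798374 / 283 = -0.09822747
φ = arcsin(-0.09822747) = -5.637109°

-5.6371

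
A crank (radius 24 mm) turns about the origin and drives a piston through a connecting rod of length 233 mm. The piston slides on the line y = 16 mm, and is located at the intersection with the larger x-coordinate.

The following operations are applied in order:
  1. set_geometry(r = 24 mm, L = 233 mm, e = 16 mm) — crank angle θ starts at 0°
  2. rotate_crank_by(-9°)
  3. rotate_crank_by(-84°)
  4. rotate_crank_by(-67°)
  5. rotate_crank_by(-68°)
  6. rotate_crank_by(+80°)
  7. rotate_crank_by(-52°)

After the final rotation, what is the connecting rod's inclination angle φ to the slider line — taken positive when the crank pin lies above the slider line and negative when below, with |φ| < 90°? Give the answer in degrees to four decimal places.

-1.9163

set_geometry: r = 24 mm, L = 233 mm, e = 16 mm; θ ← 0°
rotate_crank_by(-9°): θ ← 0° -9° = -9°
rotate_crank_by(-84°): θ ← -9° -84° = -93°
rotate_crank_by(-67°): θ ← -93° -67° = -160°
rotate_crank_by(-68°): θ ← -160° -68° = -228°
rotate_crank_by(+80°): θ ← -228° +80° = -148°
rotate_crank_by(-52°): θ ← -148° -52° = -200°
crank pin P = (r cos θ, r sin θ) = (-22.552623, 8.208483)
h = r sin θ − e = 8.208483 − 16 = -7.791517
sin φ = h / L = -7.791517 / 233 = -0.03343999
φ = arcsin(-0.03343999) = -1.916327°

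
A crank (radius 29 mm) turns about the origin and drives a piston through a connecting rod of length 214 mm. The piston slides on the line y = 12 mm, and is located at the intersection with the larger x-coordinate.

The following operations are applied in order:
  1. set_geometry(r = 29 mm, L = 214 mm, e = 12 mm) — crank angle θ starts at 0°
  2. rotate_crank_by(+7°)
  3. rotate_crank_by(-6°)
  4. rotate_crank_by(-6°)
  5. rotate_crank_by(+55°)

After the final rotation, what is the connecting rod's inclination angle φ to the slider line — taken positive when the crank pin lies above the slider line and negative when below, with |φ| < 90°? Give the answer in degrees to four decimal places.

set_geometry: r = 29 mm, L = 214 mm, e = 12 mm; θ ← 0°
rotate_crank_by(+7°): θ ← 0° +7° = 7°
rotate_crank_by(-6°): θ ← 7° -6° = 1°
rotate_crank_by(-6°): θ ← 1° -6° = -5°
rotate_crank_by(+55°): θ ← -5° +55° = 50°
crank pin P = (r cos θ, r sin θ) = (18.640841, 22.215289)
h = r sin θ − e = 22.215289 − 12 = 10.215289
sin φ = h / L = 10.215289 / 214 = 0.04773499
φ = arcsin(0.04773499) = 2.736053°

2.7361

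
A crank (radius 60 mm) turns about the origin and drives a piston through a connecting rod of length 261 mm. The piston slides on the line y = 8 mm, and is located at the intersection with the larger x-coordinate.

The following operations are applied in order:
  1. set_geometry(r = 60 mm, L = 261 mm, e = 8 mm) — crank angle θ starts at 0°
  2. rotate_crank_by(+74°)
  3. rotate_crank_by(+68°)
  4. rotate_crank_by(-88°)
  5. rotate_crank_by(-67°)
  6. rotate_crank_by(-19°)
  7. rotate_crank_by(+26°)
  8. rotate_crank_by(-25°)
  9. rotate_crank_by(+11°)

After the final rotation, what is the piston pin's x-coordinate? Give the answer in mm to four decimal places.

set_geometry: r = 60 mm, L = 261 mm, e = 8 mm; θ ← 0°
rotate_crank_by(+74°): θ ← 0° +74° = 74°
rotate_crank_by(+68°): θ ← 74° +68° = 142°
rotate_crank_by(-88°): θ ← 142° -88° = 54°
rotate_crank_by(-67°): θ ← 54° -67° = -13°
rotate_crank_by(-19°): θ ← -13° -19° = -32°
rotate_crank_by(+26°): θ ← -32° +26° = -6°
rotate_crank_by(-25°): θ ← -6° -25° = -31°
rotate_crank_by(+11°): θ ← -31° +11° = -20°
crank pin P = (r cos θ, r sin θ) = (56.381557, -20.521209)
h = r sin θ − e = -20.521209 − 8 = -28.521209
x = r cos θ + √(L² − h²) = 56.381557 + √(68121.0 − 813.4593) = 56.381557 + 259.436969 = 315.818526

315.8185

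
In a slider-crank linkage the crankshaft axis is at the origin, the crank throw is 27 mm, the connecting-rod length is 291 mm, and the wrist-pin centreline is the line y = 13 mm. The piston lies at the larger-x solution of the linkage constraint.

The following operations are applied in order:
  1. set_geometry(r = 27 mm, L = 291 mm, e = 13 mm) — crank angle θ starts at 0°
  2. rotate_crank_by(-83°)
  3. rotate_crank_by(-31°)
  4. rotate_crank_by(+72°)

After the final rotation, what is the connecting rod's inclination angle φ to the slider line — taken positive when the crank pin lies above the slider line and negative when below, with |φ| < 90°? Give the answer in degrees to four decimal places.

-6.1285

set_geometry: r = 27 mm, L = 291 mm, e = 13 mm; θ ← 0°
rotate_crank_by(-83°): θ ← 0° -83° = -83°
rotate_crank_by(-31°): θ ← -83° -31° = -114°
rotate_crank_by(+72°): θ ← -114° +72° = -42°
crank pin P = (r cos θ, r sin θ) = (20.064910, -18.066526)
h = r sin θ − e = -18.066526 − 13 = -31.066526
sin φ = h / L = -31.066526 / 291 = -0.10675782
φ = arcsin(-0.10675782) = -6.128452°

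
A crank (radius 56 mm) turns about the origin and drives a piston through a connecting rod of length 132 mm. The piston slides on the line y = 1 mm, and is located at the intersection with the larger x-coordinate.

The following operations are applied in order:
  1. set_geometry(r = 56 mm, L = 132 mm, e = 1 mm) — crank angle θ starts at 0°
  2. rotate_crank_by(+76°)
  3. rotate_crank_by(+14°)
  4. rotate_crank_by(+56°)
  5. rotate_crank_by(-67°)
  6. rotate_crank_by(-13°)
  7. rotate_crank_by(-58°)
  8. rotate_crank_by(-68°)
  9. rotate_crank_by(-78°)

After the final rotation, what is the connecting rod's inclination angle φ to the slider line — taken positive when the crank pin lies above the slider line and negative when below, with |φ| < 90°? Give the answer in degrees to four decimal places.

-16.9447

set_geometry: r = 56 mm, L = 132 mm, e = 1 mm; θ ← 0°
rotate_crank_by(+76°): θ ← 0° +76° = 76°
rotate_crank_by(+14°): θ ← 76° +14° = 90°
rotate_crank_by(+56°): θ ← 90° +56° = 146°
rotate_crank_by(-67°): θ ← 146° -67° = 79°
rotate_crank_by(-13°): θ ← 79° -13° = 66°
rotate_crank_by(-58°): θ ← 66° -58° = 8°
rotate_crank_by(-68°): θ ← 8° -68° = -60°
rotate_crank_by(-78°): θ ← -60° -78° = -138°
crank pin P = (r cos θ, r sin θ) = (-41.616110, -37.471314)
h = r sin θ − e = -37.471314 − 1 = -38.471314
sin φ = h / L = -38.471314 / 132 = -0.29144935
φ = arcsin(-0.29144935) = -16.944746°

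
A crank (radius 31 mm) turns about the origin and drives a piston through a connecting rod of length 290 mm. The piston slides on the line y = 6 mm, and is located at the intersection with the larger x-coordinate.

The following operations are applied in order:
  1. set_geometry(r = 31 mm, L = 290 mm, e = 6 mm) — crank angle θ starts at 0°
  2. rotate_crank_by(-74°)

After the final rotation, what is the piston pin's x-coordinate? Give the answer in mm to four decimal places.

296.3267

set_geometry: r = 31 mm, L = 290 mm, e = 6 mm; θ ← 0°
rotate_crank_by(-74°): θ ← 0° -74° = -74°
crank pin P = (r cos θ, r sin θ) = (8.544758, -29.799113)
h = r sin θ − e = -29.799113 − 6 = -35.799113
x = r cos θ + √(L² − h²) = 8.544758 + √(84100.0 − 1281.5765) = 8.544758 + 287.781903 = 296.326661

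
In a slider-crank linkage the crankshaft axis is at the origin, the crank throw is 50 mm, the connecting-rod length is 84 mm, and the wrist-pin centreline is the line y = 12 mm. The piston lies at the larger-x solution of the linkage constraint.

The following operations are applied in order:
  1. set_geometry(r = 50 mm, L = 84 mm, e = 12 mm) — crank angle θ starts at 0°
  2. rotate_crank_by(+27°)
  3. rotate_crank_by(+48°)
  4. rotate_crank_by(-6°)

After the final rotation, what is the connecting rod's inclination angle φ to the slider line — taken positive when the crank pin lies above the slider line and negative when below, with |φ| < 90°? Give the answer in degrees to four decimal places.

24.3837

set_geometry: r = 50 mm, L = 84 mm, e = 12 mm; θ ← 0°
rotate_crank_by(+27°): θ ← 0° +27° = 27°
rotate_crank_by(+48°): θ ← 27° +48° = 75°
rotate_crank_by(-6°): θ ← 75° -6° = 69°
crank pin P = (r cos θ, r sin θ) = (17.918397, 46.679021)
h = r sin θ − e = 46.679021 − 12 = 34.679021
sin φ = h / L = 34.679021 / 84 = 0.41284549
φ = arcsin(0.41284549) = 24.383710°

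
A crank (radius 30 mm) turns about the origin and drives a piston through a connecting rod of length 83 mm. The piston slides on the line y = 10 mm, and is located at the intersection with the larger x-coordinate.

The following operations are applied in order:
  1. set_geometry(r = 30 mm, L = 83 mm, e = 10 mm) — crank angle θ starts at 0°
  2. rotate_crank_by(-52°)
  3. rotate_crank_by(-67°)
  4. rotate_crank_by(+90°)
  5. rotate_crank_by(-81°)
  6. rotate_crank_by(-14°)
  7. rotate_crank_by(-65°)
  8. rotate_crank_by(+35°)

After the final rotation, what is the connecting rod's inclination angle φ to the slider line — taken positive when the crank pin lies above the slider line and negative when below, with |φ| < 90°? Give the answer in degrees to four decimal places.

set_geometry: r = 30 mm, L = 83 mm, e = 10 mm; θ ← 0°
rotate_crank_by(-52°): θ ← 0° -52° = -52°
rotate_crank_by(-67°): θ ← -52° -67° = -119°
rotate_crank_by(+90°): θ ← -119° +90° = -29°
rotate_crank_by(-81°): θ ← -29° -81° = -110°
rotate_crank_by(-14°): θ ← -110° -14° = -124°
rotate_crank_by(-65°): θ ← -124° -65° = -189°
rotate_crank_by(+35°): θ ← -189° +35° = -154°
crank pin P = (r cos θ, r sin θ) = (-26.963821, -13.151134)
h = r sin θ − e = -13.151134 − 10 = -23.151134
sin φ = h / L = -23.151134 / 83 = -0.27892933
φ = arcsin(-0.27892933) = -16.196314°

-16.1963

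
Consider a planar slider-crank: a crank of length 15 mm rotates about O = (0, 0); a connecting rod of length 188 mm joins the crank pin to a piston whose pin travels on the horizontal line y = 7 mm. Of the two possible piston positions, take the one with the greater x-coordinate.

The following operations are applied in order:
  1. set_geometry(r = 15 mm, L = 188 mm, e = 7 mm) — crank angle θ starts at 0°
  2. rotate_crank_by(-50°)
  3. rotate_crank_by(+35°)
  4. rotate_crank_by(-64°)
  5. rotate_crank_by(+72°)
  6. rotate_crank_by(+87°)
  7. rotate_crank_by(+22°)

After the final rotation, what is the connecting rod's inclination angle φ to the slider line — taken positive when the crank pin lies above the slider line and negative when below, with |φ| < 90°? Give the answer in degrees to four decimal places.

2.3389

set_geometry: r = 15 mm, L = 188 mm, e = 7 mm; θ ← 0°
rotate_crank_by(-50°): θ ← 0° -50° = -50°
rotate_crank_by(+35°): θ ← -50° +35° = -15°
rotate_crank_by(-64°): θ ← -15° -64° = -79°
rotate_crank_by(+72°): θ ← -79° +72° = -7°
rotate_crank_by(+87°): θ ← -7° +87° = 80°
rotate_crank_by(+22°): θ ← 80° +22° = 102°
crank pin P = (r cos θ, r sin θ) = (-3.118675, 14.672214)
h = r sin θ − e = 14.672214 − 7 = 7.672214
sin φ = h / L = 7.672214 / 188 = 0.04080965
φ = arcsin(0.04080965) = 2.338870°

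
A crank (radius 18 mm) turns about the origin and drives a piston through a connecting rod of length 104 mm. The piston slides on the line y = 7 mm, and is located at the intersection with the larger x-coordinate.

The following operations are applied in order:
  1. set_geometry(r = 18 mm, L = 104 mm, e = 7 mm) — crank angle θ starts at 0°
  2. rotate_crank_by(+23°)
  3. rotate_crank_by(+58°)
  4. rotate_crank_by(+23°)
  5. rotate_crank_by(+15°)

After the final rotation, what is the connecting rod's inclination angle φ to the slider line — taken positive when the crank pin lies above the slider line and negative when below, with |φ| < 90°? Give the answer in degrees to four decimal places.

4.8225

set_geometry: r = 18 mm, L = 104 mm, e = 7 mm; θ ← 0°
rotate_crank_by(+23°): θ ← 0° +23° = 23°
rotate_crank_by(+58°): θ ← 23° +58° = 81°
rotate_crank_by(+23°): θ ← 81° +23° = 104°
rotate_crank_by(+15°): θ ← 104° +15° = 119°
crank pin P = (r cos θ, r sin θ) = (-8.726573, 15.743155)
h = r sin θ − e = 15.743155 − 7 = 8.743155
sin φ = h / L = 8.743155 / 104 = 0.08406880
φ = arcsin(0.08406880) = 4.822479°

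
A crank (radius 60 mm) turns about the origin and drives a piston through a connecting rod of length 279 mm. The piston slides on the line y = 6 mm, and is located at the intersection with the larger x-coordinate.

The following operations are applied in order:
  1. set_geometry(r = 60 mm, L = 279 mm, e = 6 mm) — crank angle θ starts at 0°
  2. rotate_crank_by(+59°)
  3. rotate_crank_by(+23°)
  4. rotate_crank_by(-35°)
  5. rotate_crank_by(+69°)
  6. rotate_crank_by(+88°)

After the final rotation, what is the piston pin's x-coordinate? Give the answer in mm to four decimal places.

222.5257

set_geometry: r = 60 mm, L = 279 mm, e = 6 mm; θ ← 0°
rotate_crank_by(+59°): θ ← 0° +59° = 59°
rotate_crank_by(+23°): θ ← 59° +23° = 82°
rotate_crank_by(-35°): θ ← 82° -35° = 47°
rotate_crank_by(+69°): θ ← 47° +69° = 116°
rotate_crank_by(+88°): θ ← 116° +88° = 204°
crank pin P = (r cos θ, r sin θ) = (-54.812727, -24.404199)
h = r sin θ − e = -24.404199 − 6 = -30.404199
x = r cos θ + √(L² − h²) = -54.812727 + √(77841.0 − 924.4153) = -54.812727 + 277.338394 = 222.525666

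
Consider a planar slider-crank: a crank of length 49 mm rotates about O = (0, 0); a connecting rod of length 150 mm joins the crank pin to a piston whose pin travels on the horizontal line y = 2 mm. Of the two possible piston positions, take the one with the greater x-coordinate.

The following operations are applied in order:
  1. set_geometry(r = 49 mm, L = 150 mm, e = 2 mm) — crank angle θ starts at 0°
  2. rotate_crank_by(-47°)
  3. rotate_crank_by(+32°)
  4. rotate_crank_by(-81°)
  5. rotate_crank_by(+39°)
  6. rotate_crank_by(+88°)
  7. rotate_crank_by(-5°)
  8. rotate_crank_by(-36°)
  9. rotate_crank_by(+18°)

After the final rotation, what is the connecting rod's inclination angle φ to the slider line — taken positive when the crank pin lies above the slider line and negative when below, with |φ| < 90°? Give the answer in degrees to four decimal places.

set_geometry: r = 49 mm, L = 150 mm, e = 2 mm; θ ← 0°
rotate_crank_by(-47°): θ ← 0° -47° = -47°
rotate_crank_by(+32°): θ ← -47° +32° = -15°
rotate_crank_by(-81°): θ ← -15° -81° = -96°
rotate_crank_by(+39°): θ ← -96° +39° = -57°
rotate_crank_by(+88°): θ ← -57° +88° = 31°
rotate_crank_by(-5°): θ ← 31° -5° = 26°
rotate_crank_by(-36°): θ ← 26° -36° = -10°
rotate_crank_by(+18°): θ ← -10° +18° = 8°
crank pin P = (r cos θ, r sin θ) = (48.523135, 6.819482)
h = r sin θ − e = 6.819482 − 2 = 4.819482
sin φ = h / L = 4.819482 / 150 = 0.03212988
φ = arcsin(0.03212988) = 1.841223°

1.8412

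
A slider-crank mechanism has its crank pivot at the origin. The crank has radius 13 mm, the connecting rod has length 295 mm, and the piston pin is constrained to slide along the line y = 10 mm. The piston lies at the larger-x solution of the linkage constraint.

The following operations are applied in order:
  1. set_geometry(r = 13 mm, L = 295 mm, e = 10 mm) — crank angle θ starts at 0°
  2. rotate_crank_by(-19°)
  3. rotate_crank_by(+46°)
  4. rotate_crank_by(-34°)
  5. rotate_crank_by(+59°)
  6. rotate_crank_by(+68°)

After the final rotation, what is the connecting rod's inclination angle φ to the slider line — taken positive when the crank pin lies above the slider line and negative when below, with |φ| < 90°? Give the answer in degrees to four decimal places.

0.2444

set_geometry: r = 13 mm, L = 295 mm, e = 10 mm; θ ← 0°
rotate_crank_by(-19°): θ ← 0° -19° = -19°
rotate_crank_by(+46°): θ ← -19° +46° = 27°
rotate_crank_by(-34°): θ ← 27° -34° = -7°
rotate_crank_by(+59°): θ ← -7° +59° = 52°
rotate_crank_by(+68°): θ ← 52° +68° = 120°
crank pin P = (r cos θ, r sin θ) = (-6.500000, 11.258330)
h = r sin θ − e = 11.258330 − 10 = 1.258330
sin φ = h / L = 1.258330 / 295 = 0.00426553
φ = arcsin(0.00426553) = 0.244397°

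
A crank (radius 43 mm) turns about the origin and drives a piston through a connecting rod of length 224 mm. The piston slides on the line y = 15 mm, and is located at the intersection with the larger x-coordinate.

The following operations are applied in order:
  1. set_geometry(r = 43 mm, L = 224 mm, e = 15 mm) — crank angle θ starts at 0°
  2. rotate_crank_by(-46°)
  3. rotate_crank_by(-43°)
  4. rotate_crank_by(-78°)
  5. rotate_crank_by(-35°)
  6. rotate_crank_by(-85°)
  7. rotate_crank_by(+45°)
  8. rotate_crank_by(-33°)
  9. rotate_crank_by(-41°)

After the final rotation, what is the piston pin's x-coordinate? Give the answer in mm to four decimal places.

254.4375

set_geometry: r = 43 mm, L = 224 mm, e = 15 mm; θ ← 0°
rotate_crank_by(-46°): θ ← 0° -46° = -46°
rotate_crank_by(-43°): θ ← -46° -43° = -89°
rotate_crank_by(-78°): θ ← -89° -78° = -167°
rotate_crank_by(-35°): θ ← -167° -35° = -202°
rotate_crank_by(-85°): θ ← -202° -85° = -287°
rotate_crank_by(+45°): θ ← -287° +45° = -242°
rotate_crank_by(-33°): θ ← -242° -33° = -275°
rotate_crank_by(-41°): θ ← -275° -41° = -316°
crank pin P = (r cos θ, r sin θ) = (30.931611, 29.870310)
h = r sin θ − e = 29.870310 − 15 = 14.870310
x = r cos θ + √(L² − h²) = 30.931611 + √(50176.0 − 221.1261) = 30.931611 + 223.505870 = 254.437481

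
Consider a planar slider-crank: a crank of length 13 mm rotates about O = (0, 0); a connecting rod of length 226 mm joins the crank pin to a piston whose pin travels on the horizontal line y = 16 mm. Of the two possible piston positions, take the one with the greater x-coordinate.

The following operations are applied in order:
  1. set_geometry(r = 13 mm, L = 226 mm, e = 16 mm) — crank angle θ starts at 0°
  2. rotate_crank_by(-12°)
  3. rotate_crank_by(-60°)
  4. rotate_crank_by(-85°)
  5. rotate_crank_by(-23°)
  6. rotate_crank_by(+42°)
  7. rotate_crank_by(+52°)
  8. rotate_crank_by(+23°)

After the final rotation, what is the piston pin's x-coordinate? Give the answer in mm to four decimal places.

set_geometry: r = 13 mm, L = 226 mm, e = 16 mm; θ ← 0°
rotate_crank_by(-12°): θ ← 0° -12° = -12°
rotate_crank_by(-60°): θ ← -12° -60° = -72°
rotate_crank_by(-85°): θ ← -72° -85° = -157°
rotate_crank_by(-23°): θ ← -157° -23° = -180°
rotate_crank_by(+42°): θ ← -180° +42° = -138°
rotate_crank_by(+52°): θ ← -138° +52° = -86°
rotate_crank_by(+23°): θ ← -86° +23° = -63°
crank pin P = (r cos θ, r sin θ) = (5.901876, -11.583085)
h = r sin θ − e = -11.583085 − 16 = -27.583085
x = r cos θ + √(L² − h²) = 5.901876 + √(51076.0 − 760.8266) = 5.901876 + 224.310440 = 230.212316

230.2123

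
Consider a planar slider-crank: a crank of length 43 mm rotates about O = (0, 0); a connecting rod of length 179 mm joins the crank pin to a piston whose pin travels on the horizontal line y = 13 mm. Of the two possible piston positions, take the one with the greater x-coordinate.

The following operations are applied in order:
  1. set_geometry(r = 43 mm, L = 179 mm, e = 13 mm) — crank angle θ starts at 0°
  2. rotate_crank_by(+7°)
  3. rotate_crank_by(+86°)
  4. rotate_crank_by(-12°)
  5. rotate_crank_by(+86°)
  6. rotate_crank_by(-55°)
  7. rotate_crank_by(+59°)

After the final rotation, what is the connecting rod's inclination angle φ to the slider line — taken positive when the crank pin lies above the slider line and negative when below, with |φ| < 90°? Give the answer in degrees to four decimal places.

-2.0084

set_geometry: r = 43 mm, L = 179 mm, e = 13 mm; θ ← 0°
rotate_crank_by(+7°): θ ← 0° +7° = 7°
rotate_crank_by(+86°): θ ← 7° +86° = 93°
rotate_crank_by(-12°): θ ← 93° -12° = 81°
rotate_crank_by(+86°): θ ← 81° +86° = 167°
rotate_crank_by(-55°): θ ← 167° -55° = 112°
rotate_crank_by(+59°): θ ← 112° +59° = 171°
crank pin P = (r cos θ, r sin θ) = (-42.470599, 6.726682)
h = r sin θ − e = 6.726682 − 13 = -6.273318
sin φ = h / L = -6.273318 / 179 = -0.03504647
φ = arcsin(-0.03504647) = -2.008426°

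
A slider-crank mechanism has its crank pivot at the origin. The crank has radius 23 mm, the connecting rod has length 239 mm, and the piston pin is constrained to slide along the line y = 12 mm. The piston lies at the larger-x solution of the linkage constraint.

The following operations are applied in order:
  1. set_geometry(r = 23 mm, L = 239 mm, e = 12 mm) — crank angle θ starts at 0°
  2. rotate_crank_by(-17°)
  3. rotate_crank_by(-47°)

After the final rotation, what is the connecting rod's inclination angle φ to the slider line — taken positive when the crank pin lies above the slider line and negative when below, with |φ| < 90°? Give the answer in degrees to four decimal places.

set_geometry: r = 23 mm, L = 239 mm, e = 12 mm; θ ← 0°
rotate_crank_by(-17°): θ ← 0° -17° = -17°
rotate_crank_by(-47°): θ ← -17° -47° = -64°
crank pin P = (r cos θ, r sin θ) = (10.082536, -20.672263)
h = r sin θ − e = -20.672263 − 12 = -32.672263
sin φ = h / L = -32.672263 / 239 = -0.13670403
φ = arcsin(-0.13670403) = -7.857167°

-7.8572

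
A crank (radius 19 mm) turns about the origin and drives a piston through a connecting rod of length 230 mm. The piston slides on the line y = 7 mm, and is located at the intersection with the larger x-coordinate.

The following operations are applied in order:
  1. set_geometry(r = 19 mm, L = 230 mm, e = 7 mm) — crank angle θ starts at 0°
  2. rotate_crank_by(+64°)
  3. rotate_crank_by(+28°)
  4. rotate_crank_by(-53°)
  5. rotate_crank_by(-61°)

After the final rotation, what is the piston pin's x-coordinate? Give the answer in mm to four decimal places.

247.1828

set_geometry: r = 19 mm, L = 230 mm, e = 7 mm; θ ← 0°
rotate_crank_by(+64°): θ ← 0° +64° = 64°
rotate_crank_by(+28°): θ ← 64° +28° = 92°
rotate_crank_by(-53°): θ ← 92° -53° = 39°
rotate_crank_by(-61°): θ ← 39° -61° = -22°
crank pin P = (r cos θ, r sin θ) = (17.616493, -7.117525)
h = r sin θ − e = -7.117525 − 7 = -14.117525
x = r cos θ + √(L² − h²) = 17.616493 + √(52900.0 − 199.3045) = 17.616493 + 229.566320 = 247.182814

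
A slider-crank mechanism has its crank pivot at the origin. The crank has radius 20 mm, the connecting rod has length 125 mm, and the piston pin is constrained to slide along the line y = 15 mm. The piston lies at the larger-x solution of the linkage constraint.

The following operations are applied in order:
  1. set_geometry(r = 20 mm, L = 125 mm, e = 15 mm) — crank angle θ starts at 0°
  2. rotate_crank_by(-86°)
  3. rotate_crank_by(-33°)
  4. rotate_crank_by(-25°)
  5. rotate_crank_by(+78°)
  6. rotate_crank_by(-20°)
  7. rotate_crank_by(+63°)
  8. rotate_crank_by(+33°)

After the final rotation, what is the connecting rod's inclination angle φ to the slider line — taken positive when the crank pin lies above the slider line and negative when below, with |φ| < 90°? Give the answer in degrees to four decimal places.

-5.2911

set_geometry: r = 20 mm, L = 125 mm, e = 15 mm; θ ← 0°
rotate_crank_by(-86°): θ ← 0° -86° = -86°
rotate_crank_by(-33°): θ ← -86° -33° = -119°
rotate_crank_by(-25°): θ ← -119° -25° = -144°
rotate_crank_by(+78°): θ ← -144° +78° = -66°
rotate_crank_by(-20°): θ ← -66° -20° = -86°
rotate_crank_by(+63°): θ ← -86° +63° = -23°
rotate_crank_by(+33°): θ ← -23° +33° = 10°
crank pin P = (r cos θ, r sin θ) = (19.696155, 3.472964)
h = r sin θ − e = 3.472964 − 15 = -11.527036
sin φ = h / L = -11.527036 / 125 = -0.09221629
φ = arcsin(-0.09221629) = -5.291122°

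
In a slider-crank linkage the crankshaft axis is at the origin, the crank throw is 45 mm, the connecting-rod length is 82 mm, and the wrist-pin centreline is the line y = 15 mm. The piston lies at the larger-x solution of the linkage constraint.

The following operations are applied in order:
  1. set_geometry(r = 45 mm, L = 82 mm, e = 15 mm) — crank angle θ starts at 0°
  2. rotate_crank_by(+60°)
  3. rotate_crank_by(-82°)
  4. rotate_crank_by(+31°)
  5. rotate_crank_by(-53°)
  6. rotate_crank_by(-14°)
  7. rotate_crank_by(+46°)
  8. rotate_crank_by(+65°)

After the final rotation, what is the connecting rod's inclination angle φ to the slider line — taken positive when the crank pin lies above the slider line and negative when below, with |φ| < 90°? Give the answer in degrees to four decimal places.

set_geometry: r = 45 mm, L = 82 mm, e = 15 mm; θ ← 0°
rotate_crank_by(+60°): θ ← 0° +60° = 60°
rotate_crank_by(-82°): θ ← 60° -82° = -22°
rotate_crank_by(+31°): θ ← -22° +31° = 9°
rotate_crank_by(-53°): θ ← 9° -53° = -44°
rotate_crank_by(-14°): θ ← -44° -14° = -58°
rotate_crank_by(+46°): θ ← -58° +46° = -12°
rotate_crank_by(+65°): θ ← -12° +65° = 53°
crank pin P = (r cos θ, r sin θ) = (27.081676, 35.938598)
h = r sin θ − e = 35.938598 − 15 = 20.938598
sin φ = h / L = 20.938598 / 82 = 0.25534876
φ = arcsin(0.25534876) = 14.794252°

14.7943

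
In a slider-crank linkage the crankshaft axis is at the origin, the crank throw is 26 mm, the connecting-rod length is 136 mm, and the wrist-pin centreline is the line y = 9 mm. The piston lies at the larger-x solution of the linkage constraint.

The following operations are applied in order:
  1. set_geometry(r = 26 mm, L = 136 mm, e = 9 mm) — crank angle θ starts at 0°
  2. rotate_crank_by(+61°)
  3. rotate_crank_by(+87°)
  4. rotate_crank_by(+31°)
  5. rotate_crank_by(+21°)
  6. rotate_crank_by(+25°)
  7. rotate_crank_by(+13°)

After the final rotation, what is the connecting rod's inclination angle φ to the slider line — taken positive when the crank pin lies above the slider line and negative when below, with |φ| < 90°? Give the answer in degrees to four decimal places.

-13.1972

set_geometry: r = 26 mm, L = 136 mm, e = 9 mm; θ ← 0°
rotate_crank_by(+61°): θ ← 0° +61° = 61°
rotate_crank_by(+87°): θ ← 61° +87° = 148°
rotate_crank_by(+31°): θ ← 148° +31° = 179°
rotate_crank_by(+21°): θ ← 179° +21° = 200°
rotate_crank_by(+25°): θ ← 200° +25° = 225°
rotate_crank_by(+13°): θ ← 225° +13° = 238°
crank pin P = (r cos θ, r sin θ) = (-13.777901, -22.049251)
h = r sin θ − e = -22.049251 − 9 = -31.049251
sin φ = h / L = -31.049251 / 136 = -0.22830331
φ = arcsin(-0.22830331) = -13.197201°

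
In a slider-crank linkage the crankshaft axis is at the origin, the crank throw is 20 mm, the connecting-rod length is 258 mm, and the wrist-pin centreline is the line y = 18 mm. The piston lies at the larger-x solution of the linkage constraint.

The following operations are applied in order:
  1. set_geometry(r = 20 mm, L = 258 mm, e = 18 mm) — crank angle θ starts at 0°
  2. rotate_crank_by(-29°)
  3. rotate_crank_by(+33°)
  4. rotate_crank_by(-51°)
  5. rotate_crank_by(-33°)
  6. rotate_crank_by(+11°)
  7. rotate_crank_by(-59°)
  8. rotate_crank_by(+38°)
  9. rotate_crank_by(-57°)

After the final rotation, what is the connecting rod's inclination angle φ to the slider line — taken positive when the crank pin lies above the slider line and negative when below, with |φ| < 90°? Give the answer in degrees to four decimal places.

set_geometry: r = 20 mm, L = 258 mm, e = 18 mm; θ ← 0°
rotate_crank_by(-29°): θ ← 0° -29° = -29°
rotate_crank_by(+33°): θ ← -29° +33° = 4°
rotate_crank_by(-51°): θ ← 4° -51° = -47°
rotate_crank_by(-33°): θ ← -47° -33° = -80°
rotate_crank_by(+11°): θ ← -80° +11° = -69°
rotate_crank_by(-59°): θ ← -69° -59° = -128°
rotate_crank_by(+38°): θ ← -128° +38° = -90°
rotate_crank_by(-57°): θ ← -90° -57° = -147°
crank pin P = (r cos θ, r sin θ) = (-16.773411, -10.892781)
h = r sin θ − e = -10.892781 − 18 = -28.892781
sin φ = h / L = -28.892781 / 258 = -0.11198752
φ = arcsin(-0.11198752) = -6.429900°

-6.4299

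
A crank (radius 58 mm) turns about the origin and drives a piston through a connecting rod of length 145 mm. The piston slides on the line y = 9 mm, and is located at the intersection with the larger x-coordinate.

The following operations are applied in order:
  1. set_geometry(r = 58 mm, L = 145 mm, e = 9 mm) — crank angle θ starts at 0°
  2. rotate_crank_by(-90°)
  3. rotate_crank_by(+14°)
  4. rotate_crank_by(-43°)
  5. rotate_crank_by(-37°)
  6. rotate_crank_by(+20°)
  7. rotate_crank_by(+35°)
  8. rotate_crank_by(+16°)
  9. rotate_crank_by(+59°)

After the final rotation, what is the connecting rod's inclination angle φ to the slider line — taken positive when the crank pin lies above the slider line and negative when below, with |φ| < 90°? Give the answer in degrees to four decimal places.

set_geometry: r = 58 mm, L = 145 mm, e = 9 mm; θ ← 0°
rotate_crank_by(-90°): θ ← 0° -90° = -90°
rotate_crank_by(+14°): θ ← -90° +14° = -76°
rotate_crank_by(-43°): θ ← -76° -43° = -119°
rotate_crank_by(-37°): θ ← -119° -37° = -156°
rotate_crank_by(+20°): θ ← -156° +20° = -136°
rotate_crank_by(+35°): θ ← -136° +35° = -101°
rotate_crank_by(+16°): θ ← -101° +16° = -85°
rotate_crank_by(+59°): θ ← -85° +59° = -26°
crank pin P = (r cos θ, r sin θ) = (52.130055, -25.425527)
h = r sin θ − e = -25.425527 − 9 = -34.425527
sin φ = h / L = -34.425527 / 145 = -0.23741742
φ = arcsin(-0.23741742) = -13.734165°

-13.7342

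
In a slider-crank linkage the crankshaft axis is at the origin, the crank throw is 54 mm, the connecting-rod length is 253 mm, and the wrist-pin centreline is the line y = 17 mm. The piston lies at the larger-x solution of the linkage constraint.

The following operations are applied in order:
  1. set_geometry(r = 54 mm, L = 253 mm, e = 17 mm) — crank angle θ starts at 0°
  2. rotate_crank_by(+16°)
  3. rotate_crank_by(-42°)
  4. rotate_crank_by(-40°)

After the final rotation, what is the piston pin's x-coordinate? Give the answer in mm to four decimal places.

set_geometry: r = 54 mm, L = 253 mm, e = 17 mm; θ ← 0°
rotate_crank_by(+16°): θ ← 0° +16° = 16°
rotate_crank_by(-42°): θ ← 16° -42° = -26°
rotate_crank_by(-40°): θ ← -26° -40° = -66°
crank pin P = (r cos θ, r sin θ) = (21.963779, -49.331455)
h = r sin θ − e = -49.331455 − 17 = -66.331455
x = r cos θ + √(L² − h²) = 21.963779 + √(64009.0 − 4399.8619) = 21.963779 + 244.149827 = 266.113606

266.1136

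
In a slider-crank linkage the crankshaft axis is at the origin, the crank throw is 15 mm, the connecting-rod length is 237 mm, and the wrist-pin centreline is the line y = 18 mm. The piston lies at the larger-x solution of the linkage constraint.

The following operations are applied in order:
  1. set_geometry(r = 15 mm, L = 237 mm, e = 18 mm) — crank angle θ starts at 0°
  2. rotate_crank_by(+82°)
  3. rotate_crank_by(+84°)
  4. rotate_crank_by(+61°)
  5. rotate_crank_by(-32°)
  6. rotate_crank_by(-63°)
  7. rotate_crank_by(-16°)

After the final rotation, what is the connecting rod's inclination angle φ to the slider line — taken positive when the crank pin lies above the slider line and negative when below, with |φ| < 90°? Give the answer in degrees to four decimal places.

set_geometry: r = 15 mm, L = 237 mm, e = 18 mm; θ ← 0°
rotate_crank_by(+82°): θ ← 0° +82° = 82°
rotate_crank_by(+84°): θ ← 82° +84° = 166°
rotate_crank_by(+61°): θ ← 166° +61° = 227°
rotate_crank_by(-32°): θ ← 227° -32° = 195°
rotate_crank_by(-63°): θ ← 195° -63° = 132°
rotate_crank_by(-16°): θ ← 132° -16° = 116°
crank pin P = (r cos θ, r sin θ) = (-6.575567, 13.481911)
h = r sin θ − e = 13.481911 − 18 = -4.518089
sin φ = h / L = -4.518089 / 237 = -0.01906367
φ = arcsin(-0.01906367) = -1.092334°

-1.0923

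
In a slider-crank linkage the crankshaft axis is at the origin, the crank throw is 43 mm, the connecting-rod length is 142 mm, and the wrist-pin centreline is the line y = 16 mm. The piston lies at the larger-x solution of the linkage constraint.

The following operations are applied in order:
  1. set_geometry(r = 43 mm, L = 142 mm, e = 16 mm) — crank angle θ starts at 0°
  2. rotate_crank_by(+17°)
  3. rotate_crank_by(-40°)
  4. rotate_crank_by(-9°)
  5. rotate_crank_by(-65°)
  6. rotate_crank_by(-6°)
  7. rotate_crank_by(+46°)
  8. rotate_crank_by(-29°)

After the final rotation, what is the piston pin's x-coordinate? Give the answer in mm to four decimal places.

set_geometry: r = 43 mm, L = 142 mm, e = 16 mm; θ ← 0°
rotate_crank_by(+17°): θ ← 0° +17° = 17°
rotate_crank_by(-40°): θ ← 17° -40° = -23°
rotate_crank_by(-9°): θ ← -23° -9° = -32°
rotate_crank_by(-65°): θ ← -32° -65° = -97°
rotate_crank_by(-6°): θ ← -97° -6° = -103°
rotate_crank_by(+46°): θ ← -103° +46° = -57°
rotate_crank_by(-29°): θ ← -57° -29° = -86°
crank pin P = (r cos θ, r sin θ) = (2.999528, -42.895254)
h = r sin θ − e = -42.895254 − 16 = -58.895254
x = r cos θ + √(L² − h²) = 2.999528 + √(20164.0 − 3468.6510) = 2.999528 + 129.210483 = 132.210012

132.2100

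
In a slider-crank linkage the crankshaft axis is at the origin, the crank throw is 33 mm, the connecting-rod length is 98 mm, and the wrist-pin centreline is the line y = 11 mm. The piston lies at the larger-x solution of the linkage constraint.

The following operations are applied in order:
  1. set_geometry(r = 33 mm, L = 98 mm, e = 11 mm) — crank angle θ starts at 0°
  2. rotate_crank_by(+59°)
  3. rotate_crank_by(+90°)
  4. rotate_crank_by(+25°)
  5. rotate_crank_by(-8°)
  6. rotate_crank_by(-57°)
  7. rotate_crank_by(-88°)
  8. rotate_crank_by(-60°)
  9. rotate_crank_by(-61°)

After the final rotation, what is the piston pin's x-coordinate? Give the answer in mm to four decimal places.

82.0868

set_geometry: r = 33 mm, L = 98 mm, e = 11 mm; θ ← 0°
rotate_crank_by(+59°): θ ← 0° +59° = 59°
rotate_crank_by(+90°): θ ← 59° +90° = 149°
rotate_crank_by(+25°): θ ← 149° +25° = 174°
rotate_crank_by(-8°): θ ← 174° -8° = 166°
rotate_crank_by(-57°): θ ← 166° -57° = 109°
rotate_crank_by(-88°): θ ← 109° -88° = 21°
rotate_crank_by(-60°): θ ← 21° -60° = -39°
rotate_crank_by(-61°): θ ← -39° -61° = -100°
crank pin P = (r cos θ, r sin θ) = (-5.730390, -32.498656)
h = r sin θ − e = -32.498656 − 11 = -43.498656
x = r cos θ + √(L² − h²) = -5.730390 + √(9604.0 − 1892.1331) = -5.730390 + 87.817236 = 82.086846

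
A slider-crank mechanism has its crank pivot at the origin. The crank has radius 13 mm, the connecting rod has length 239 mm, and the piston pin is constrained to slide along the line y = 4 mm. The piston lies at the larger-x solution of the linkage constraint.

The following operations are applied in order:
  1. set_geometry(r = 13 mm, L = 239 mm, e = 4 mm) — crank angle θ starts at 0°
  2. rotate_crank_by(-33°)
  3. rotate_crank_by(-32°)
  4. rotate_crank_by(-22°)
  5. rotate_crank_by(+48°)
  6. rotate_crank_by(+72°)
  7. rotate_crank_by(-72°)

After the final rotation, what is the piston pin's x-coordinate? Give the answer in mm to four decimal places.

248.7923

set_geometry: r = 13 mm, L = 239 mm, e = 4 mm; θ ← 0°
rotate_crank_by(-33°): θ ← 0° -33° = -33°
rotate_crank_by(-32°): θ ← -33° -32° = -65°
rotate_crank_by(-22°): θ ← -65° -22° = -87°
rotate_crank_by(+48°): θ ← -87° +48° = -39°
rotate_crank_by(+72°): θ ← -39° +72° = 33°
rotate_crank_by(-72°): θ ← 33° -72° = -39°
crank pin P = (r cos θ, r sin θ) = (10.102897, -8.181165)
h = r sin θ − e = -8.181165 − 4 = -12.181165
x = r cos θ + √(L² − h²) = 10.102897 + √(57121.0 − 148.3808) = 10.102897 + 238.689378 = 248.792276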